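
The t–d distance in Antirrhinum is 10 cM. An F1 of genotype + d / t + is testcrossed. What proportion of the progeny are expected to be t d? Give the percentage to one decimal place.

5.0%

A map distance of 10 cM corresponds to a recombination frequency of 0.100.
The F1 is + d / t +, so t d is a recombinant gamete class with expected frequency r/2 = 0.100/2 = 0.0500.
That is 0.0500 = 5.0% of the progeny.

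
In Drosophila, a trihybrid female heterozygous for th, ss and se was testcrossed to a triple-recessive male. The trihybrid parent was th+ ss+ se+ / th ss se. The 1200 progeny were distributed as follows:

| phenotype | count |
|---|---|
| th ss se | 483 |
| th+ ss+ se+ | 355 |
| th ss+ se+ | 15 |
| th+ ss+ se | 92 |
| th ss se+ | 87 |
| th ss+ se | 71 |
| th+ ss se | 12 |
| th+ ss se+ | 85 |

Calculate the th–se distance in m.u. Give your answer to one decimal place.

The two rarest classes, th ss+ se+ and th+ ss se, are the double crossovers. Comparing them with the parentals, only the th allele has switched, so th is the middle locus and the order is se – th – ss.
Crossovers in the se–th interval produce the single-crossover classes th+ ss+ se and th ss se+ (92 + 87 = 179) plus the double crossovers (27).
RF(se–th) = (179 + 27) / 1200 = 206/1200 = 0.1717 → 17.2 m.u.

17.2 m.u.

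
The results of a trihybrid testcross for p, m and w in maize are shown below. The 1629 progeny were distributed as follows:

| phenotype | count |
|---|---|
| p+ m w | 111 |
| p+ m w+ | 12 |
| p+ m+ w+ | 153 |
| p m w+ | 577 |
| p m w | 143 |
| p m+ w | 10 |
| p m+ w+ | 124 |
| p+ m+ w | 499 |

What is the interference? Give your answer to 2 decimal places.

The two most frequent reciprocal classes, p m w+ and p+ m+ w, are the parental types, so the F1 was p m w+ / p+ m+ w.
The two rarest classes, p+ m w+ and p m+ w, are the double crossovers. Comparing them with the parentals, only the p allele has switched, so p is the middle locus and the order is w – p – m.
w–p: (296 + 22)/1629 = 0.1952; p–m: (235 + 22)/1629 = 0.1578.
Expected DCO frequency = 0.1952 × 0.1578 ≈ 0.03080; observed = 22/1629 ≈ 0.01351.
Coefficient of coincidence = 0.01351/0.03080 ≈ 0.44; interference = 1 − 0.44 = 0.56.

0.56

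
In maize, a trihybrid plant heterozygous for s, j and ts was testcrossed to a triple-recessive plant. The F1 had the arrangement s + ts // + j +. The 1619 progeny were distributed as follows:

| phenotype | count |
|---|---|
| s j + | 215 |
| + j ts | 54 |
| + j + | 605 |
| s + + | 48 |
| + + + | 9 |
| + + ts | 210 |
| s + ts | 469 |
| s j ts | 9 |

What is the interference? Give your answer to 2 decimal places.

The two rarest classes, s j ts and + + +, are the double crossovers. Comparing them with the parentals, only the j allele has switched, so j is the middle locus and the order is ts – j – s.
ts–j: (102 + 18)/1619 = 0.0741; j–s: (425 + 18)/1619 = 0.2736.
Expected DCO frequency = 0.0741 × 0.2736 ≈ 0.02027; observed = 18/1619 ≈ 0.01112.
Coefficient of coincidence = 0.01112/0.02027 ≈ 0.55; interference = 1 − 0.55 = 0.45.

0.45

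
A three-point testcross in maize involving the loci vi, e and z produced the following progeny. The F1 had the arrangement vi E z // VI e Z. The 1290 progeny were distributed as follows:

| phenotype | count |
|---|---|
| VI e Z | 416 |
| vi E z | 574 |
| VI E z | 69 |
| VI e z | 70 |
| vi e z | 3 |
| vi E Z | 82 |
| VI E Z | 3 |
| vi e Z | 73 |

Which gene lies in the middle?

e

The two rarest classes, vi e z and VI E Z, are the double crossovers. Comparing them with the parentals, only the e allele has switched, so e is the middle locus and the order is vi – e – z.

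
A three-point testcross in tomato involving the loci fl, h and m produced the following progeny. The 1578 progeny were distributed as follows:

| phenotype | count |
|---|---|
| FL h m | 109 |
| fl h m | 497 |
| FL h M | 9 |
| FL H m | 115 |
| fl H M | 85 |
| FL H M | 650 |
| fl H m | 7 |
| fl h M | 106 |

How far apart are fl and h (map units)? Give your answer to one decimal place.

13.3 map units

The two most frequent reciprocal classes, FL H M and fl h m, are the parental types, so the F1 was FL H M / fl h m.
The two rarest classes, FL h M and fl H m, are the double crossovers. Comparing them with the parentals, only the h allele has switched, so h is the middle locus and the order is m – h – fl.
Crossovers in the h–fl interval produce the single-crossover classes fl H M and FL h m (85 + 109 = 194) plus the double crossovers (16).
RF(h–fl) = (194 + 16) / 1578 = 210/1578 = 0.1331 → 13.3 map units.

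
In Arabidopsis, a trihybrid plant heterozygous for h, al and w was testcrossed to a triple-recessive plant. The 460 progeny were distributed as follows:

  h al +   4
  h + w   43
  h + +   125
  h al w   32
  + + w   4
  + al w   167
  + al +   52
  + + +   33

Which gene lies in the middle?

The two most frequent reciprocal classes, h + + and + al w, are the parental types, so the F1 was h + + / + al w.
The two rarest classes, h al + and + + w, are the double crossovers. Comparing them with the parentals, only the al allele has switched, so al is the middle locus and the order is w – al – h.

al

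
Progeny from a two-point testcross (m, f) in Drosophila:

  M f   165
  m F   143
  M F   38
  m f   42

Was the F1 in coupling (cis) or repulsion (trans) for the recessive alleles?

trans

The two most frequent classes are M f (165) and m F (143); these are the parental (non-recombinant) types.
So the F1 carried M f on one chromosome and m F on the other — the recessive alleles are on opposite chromosomes (trans / repulsion).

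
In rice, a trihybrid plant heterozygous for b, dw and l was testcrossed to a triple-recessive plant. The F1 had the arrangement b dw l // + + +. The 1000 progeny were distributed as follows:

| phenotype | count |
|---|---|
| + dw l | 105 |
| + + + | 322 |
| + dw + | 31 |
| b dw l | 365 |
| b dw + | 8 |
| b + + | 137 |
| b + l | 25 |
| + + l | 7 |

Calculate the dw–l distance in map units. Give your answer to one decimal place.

The two rarest classes, b dw + and + + l, are the double crossovers. Comparing them with the parentals, only the l allele has switched, so l is the middle locus and the order is dw – l – b.
Crossovers in the dw–l interval produce the single-crossover classes b + l and + dw + (25 + 31 = 56) plus the double crossovers (15).
RF(dw–l) = (56 + 15) / 1000 = 71/1000 = 0.0710 → 7.1 map units.

7.1 map units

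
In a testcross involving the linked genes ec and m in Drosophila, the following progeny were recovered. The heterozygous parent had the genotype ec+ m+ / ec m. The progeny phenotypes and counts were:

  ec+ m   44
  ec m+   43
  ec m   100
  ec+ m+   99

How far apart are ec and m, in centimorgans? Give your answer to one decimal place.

The recombinant classes are ec+ m and ec m+: 44 + 43 = 87.
Recombination frequency = 87/286 = 0.3042 ≈ 30.4%, i.e. 30.4 centimorgans.

30.4 centimorgans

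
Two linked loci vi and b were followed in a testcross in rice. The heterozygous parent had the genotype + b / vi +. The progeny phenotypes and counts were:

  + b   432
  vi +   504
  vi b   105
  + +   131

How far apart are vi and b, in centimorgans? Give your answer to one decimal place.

The recombinant classes are + + and vi b: 131 + 105 = 236.
Recombination frequency = 236/1172 = 0.2014 ≈ 20.1%, i.e. 20.1 centimorgans.

20.1 centimorgans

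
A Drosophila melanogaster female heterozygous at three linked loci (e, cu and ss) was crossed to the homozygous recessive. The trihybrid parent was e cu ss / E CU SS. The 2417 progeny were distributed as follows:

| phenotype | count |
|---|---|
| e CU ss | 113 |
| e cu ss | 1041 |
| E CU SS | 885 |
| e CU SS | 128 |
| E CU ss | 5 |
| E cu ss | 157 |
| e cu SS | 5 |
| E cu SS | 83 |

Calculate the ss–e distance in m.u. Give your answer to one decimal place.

12.2 m.u.

The two rarest classes, e cu SS and E CU ss, are the double crossovers. Comparing them with the parentals, only the ss allele has switched, so ss is the middle locus and the order is e – ss – cu.
Crossovers in the e–ss interval produce the single-crossover classes E cu ss and e CU SS (157 + 128 = 285) plus the double crossovers (10).
RF(e–ss) = (285 + 10) / 2417 = 295/2417 = 0.1221 → 12.2 m.u.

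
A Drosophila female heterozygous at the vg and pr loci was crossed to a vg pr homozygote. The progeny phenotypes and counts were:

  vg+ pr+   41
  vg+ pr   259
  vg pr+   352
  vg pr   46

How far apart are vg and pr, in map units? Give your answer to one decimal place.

12.5 map units

The two most frequent classes, vg+ pr (259) and vg pr+ (352), are the parental types, so the F1 was vg+ pr / vg pr+.
The recombinant classes are vg+ pr+ and vg pr: 41 + 46 = 87.
Recombination frequency = 87/698 = 0.1246 ≈ 12.5%, i.e. 12.5 map units.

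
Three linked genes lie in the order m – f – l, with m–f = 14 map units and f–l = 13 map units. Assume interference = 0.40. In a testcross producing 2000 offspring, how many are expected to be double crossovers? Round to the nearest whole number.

Map distances give recombination frequencies of 0.140 and 0.130 for the two intervals.
With interference 0.40 (so coincidence = 0.60), expected double-crossover frequency = 0.140 × 0.130 × 0.60 = 0.01092.
Expected number = 0.01092 × 2000 = 21.84 ≈ 22.

22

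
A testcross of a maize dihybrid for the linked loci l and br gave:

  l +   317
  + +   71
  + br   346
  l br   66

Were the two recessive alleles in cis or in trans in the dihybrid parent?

The two most frequent classes are + br (346) and l + (317); these are the parental (non-recombinant) types.
So the F1 carried + br on one chromosome and l + on the other — the recessive alleles are on opposite chromosomes (trans / repulsion).

trans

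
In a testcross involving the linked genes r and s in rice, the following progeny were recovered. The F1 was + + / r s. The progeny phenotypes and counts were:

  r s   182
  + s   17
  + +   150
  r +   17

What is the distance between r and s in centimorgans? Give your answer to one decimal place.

The recombinant classes are + s and r +: 17 + 17 = 34.
Recombination frequency = 34/366 = 0.0929 ≈ 9.3%, i.e. 9.3 centimorgans.

9.3 centimorgans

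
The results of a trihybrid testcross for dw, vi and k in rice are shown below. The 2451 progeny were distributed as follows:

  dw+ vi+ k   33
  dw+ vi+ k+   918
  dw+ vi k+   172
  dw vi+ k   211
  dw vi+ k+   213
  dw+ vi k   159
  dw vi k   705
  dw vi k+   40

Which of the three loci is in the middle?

k

The two most frequent reciprocal classes, dw+ vi+ k+ and dw vi k, are the parental types, so the F1 was dw+ vi+ k+ / dw vi k.
The two rarest classes, dw+ vi+ k and dw vi k+, are the double crossovers. Comparing them with the parentals, only the k allele has switched, so k is the middle locus and the order is dw – k – vi.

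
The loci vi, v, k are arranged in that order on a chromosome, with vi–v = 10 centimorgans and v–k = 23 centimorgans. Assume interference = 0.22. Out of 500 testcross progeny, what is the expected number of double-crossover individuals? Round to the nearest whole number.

9

Map distances give recombination frequencies of 0.100 and 0.230 for the two intervals.
With interference 0.22 (so coincidence = 0.78), expected double-crossover frequency = 0.100 × 0.230 × 0.78 = 0.01794.
Expected number = 0.01794 × 500 = 8.97 ≈ 9.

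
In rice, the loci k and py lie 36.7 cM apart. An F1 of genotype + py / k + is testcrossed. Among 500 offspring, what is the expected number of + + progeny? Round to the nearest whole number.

A map distance of 36.7 cM corresponds to a recombination frequency of 0.367.
The F1 is + py / k +, so + + is a recombinant gamete class with expected frequency r/2 = 0.367/2 = 0.1835.
Expected number = 0.1835 × 500 = 91.75 ≈ 92.

92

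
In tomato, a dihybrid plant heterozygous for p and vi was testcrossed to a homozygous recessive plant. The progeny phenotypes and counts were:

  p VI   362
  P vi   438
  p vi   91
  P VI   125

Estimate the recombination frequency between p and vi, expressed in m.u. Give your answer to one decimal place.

21.3 m.u.

The two most frequent classes, P vi (438) and p VI (362), are the parental types, so the F1 was P vi / p VI.
The recombinant classes are P VI and p vi: 125 + 91 = 216.
Recombination frequency = 216/1016 = 0.2126 ≈ 21.3%, i.e. 21.3 m.u.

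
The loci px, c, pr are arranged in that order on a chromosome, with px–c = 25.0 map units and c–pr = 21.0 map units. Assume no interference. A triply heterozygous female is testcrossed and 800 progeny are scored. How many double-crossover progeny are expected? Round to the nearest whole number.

Map distances give recombination frequencies of 0.250 and 0.210 for the two intervals.
With no interference, expected double-crossover frequency = 0.250 × 0.210 = 0.05250.
Expected number = 0.05250 × 800 = 42.00 ≈ 42.

42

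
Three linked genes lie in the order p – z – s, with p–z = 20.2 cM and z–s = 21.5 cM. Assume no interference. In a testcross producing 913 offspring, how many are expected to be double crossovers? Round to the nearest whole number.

40

Map distances give recombination frequencies of 0.202 and 0.215 for the two intervals.
With no interference, expected double-crossover frequency = 0.202 × 0.215 = 0.04343.
Expected number = 0.04343 × 913 = 39.65 ≈ 40.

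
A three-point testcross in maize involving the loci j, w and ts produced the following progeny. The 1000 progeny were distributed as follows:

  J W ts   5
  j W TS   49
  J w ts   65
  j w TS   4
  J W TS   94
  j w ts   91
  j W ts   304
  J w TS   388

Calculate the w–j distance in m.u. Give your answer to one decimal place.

19.4 m.u.

The two most frequent reciprocal classes, J w TS and j W ts, are the parental types, so the F1 was J w TS / j W ts.
The two rarest classes, j w TS and J W ts, are the double crossovers. Comparing them with the parentals, only the j allele has switched, so j is the middle locus and the order is w – j – ts.
Crossovers in the w–j interval produce the single-crossover classes J W TS and j w ts (94 + 91 = 185) plus the double crossovers (9).
RF(w–j) = (185 + 9) / 1000 = 194/1000 = 0.1940 → 19.4 m.u.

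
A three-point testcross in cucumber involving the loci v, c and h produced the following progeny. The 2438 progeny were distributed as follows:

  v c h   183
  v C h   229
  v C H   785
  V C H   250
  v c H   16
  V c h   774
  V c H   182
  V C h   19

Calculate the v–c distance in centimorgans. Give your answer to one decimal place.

19.2 centimorgans

The two most frequent reciprocal classes, V c h and v C H, are the parental types, so the F1 was V c h / v C H.
The two rarest classes, V C h and v c H, are the double crossovers. Comparing them with the parentals, only the c allele has switched, so c is the middle locus and the order is v – c – h.
Crossovers in the v–c interval produce the single-crossover classes v c h and V C H (183 + 250 = 433) plus the double crossovers (35).
RF(v–c) = (433 + 35) / 2438 = 468/2438 = 0.1920 → 19.2 centimorgans.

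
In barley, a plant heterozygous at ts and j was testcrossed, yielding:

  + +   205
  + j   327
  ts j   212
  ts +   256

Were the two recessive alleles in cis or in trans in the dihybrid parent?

trans

The two most frequent classes are + j (327) and ts + (256); these are the parental (non-recombinant) types.
So the F1 carried + j on one chromosome and ts + on the other — the recessive alleles are on opposite chromosomes (trans / repulsion).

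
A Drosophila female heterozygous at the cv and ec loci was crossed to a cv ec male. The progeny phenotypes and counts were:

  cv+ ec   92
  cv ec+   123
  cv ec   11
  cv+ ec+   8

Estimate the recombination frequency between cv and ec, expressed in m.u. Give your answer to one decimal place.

The two most frequent classes, cv+ ec (92) and cv ec+ (123), are the parental types, so the F1 was cv+ ec / cv ec+.
The recombinant classes are cv+ ec+ and cv ec: 8 + 11 = 19.
Recombination frequency = 19/234 = 0.0812 ≈ 8.1%, i.e. 8.1 m.u.

8.1 m.u.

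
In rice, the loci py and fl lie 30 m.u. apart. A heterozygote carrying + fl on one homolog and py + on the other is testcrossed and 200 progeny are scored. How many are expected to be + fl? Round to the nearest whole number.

A map distance of 30 m.u. corresponds to a recombination frequency of 0.300.
The F1 is + fl / py +, so + fl is a parental gamete class with expected frequency (1 − r)/2 = 0.700/2 = 0.3500.
Expected number = 0.3500 × 200 = 70.00 ≈ 70.

70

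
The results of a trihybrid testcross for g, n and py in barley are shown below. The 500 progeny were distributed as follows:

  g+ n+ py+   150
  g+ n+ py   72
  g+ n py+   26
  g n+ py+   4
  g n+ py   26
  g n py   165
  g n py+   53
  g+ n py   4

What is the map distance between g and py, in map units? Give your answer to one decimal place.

The two most frequent reciprocal classes, g n py and g+ n+ py+, are the parental types, so the F1 was g n py / g+ n+ py+.
The two rarest classes, g+ n py and g n+ py+, are the double crossovers. Comparing them with the parentals, only the g allele has switched, so g is the middle locus and the order is n – g – py.
Crossovers in the g–py interval produce the single-crossover classes g n py+ and g+ n+ py (53 + 72 = 125) plus the double crossovers (8).
RF(g–py) = (125 + 8) / 500 = 133/500 = 0.2660 → 26.6 map units.

26.6 map units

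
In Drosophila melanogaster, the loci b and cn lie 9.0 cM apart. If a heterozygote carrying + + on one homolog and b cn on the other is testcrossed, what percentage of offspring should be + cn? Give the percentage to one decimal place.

A map distance of 9.0 cM corresponds to a recombination frequency of 0.090.
The F1 is + + / b cn, so + cn is a recombinant gamete class with expected frequency r/2 = 0.090/2 = 0.0450.
That is 0.0450 = 4.5% of the progeny.

4.5%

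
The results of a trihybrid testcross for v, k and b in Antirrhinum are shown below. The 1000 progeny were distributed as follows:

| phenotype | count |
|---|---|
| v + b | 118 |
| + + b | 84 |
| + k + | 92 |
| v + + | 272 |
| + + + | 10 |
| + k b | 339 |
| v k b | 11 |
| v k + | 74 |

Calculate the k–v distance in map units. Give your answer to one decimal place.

17.9 map units

The two most frequent reciprocal classes, v + + and + k b, are the parental types, so the F1 was v + + / + k b.
The two rarest classes, + + + and v k b, are the double crossovers. Comparing them with the parentals, only the v allele has switched, so v is the middle locus and the order is k – v – b.
Crossovers in the k–v interval produce the single-crossover classes v k + and + + b (74 + 84 = 158) plus the double crossovers (21).
RF(k–v) = (158 + 21) / 1000 = 179/1000 = 0.1790 → 17.9 map units.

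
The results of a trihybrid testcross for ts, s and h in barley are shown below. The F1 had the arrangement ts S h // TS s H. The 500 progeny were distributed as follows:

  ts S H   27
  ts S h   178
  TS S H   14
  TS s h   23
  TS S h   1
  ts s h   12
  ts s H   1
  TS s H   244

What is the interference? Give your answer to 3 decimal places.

0.313

The two rarest classes, TS S h and ts s H, are the double crossovers. Comparing them with the parentals, only the ts allele has switched, so ts is the middle locus and the order is s – ts – h.
s–ts: (26 + 2)/500 = 0.0560; ts–h: (50 + 2)/500 = 0.1040.
Expected DCO frequency = 0.0560 × 0.1040 ≈ 0.00582; observed = 2/500 ≈ 0.00400.
Coefficient of coincidence = 0.00400/0.00582 ≈ 0.687; interference = 1 − 0.687 = 0.313.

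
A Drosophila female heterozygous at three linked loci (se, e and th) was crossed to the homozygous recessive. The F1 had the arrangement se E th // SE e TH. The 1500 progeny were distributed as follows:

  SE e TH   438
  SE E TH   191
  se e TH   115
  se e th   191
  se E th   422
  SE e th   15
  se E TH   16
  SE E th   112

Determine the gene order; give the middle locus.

th

The two rarest classes, se E TH and SE e th, are the double crossovers. Comparing them with the parentals, only the th allele has switched, so th is the middle locus and the order is e – th – se.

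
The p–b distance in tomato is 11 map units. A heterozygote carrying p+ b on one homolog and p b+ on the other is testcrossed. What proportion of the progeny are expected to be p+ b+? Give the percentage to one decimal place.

A map distance of 11 map units corresponds to a recombination frequency of 0.110.
The F1 is p+ b / p b+, so p+ b+ is a recombinant gamete class with expected frequency r/2 = 0.110/2 = 0.0550.
That is 0.0550 = 5.5% of the progeny.

5.5%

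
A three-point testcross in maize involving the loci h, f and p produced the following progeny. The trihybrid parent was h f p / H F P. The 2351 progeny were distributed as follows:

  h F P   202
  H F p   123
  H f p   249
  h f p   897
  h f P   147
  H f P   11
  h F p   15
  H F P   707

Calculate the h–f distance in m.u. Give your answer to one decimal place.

20.3 m.u.

The two rarest classes, h F p and H f P, are the double crossovers. Comparing them with the parentals, only the f allele has switched, so f is the middle locus and the order is h – f – p.
Crossovers in the h–f interval produce the single-crossover classes H f p and h F P (249 + 202 = 451) plus the double crossovers (26).
RF(h–f) = (451 + 26) / 2351 = 477/2351 = 0.2029 → 20.3 m.u.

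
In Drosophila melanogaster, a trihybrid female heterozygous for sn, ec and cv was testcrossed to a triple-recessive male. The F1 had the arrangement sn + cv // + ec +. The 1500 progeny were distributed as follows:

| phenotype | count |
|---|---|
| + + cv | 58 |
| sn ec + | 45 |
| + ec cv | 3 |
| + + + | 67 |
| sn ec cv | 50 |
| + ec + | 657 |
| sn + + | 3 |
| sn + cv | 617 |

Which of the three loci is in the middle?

cv

The two rarest classes, sn + + and + ec cv, are the double crossovers. Comparing them with the parentals, only the cv allele has switched, so cv is the middle locus and the order is sn – cv – ec.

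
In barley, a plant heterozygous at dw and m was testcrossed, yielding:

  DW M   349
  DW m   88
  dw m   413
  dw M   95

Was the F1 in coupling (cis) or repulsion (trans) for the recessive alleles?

cis

The two most frequent classes are DW M (349) and dw m (413); these are the parental (non-recombinant) types.
So the F1 carried DW M on one chromosome and dw m on the other — the recessive alleles are on the same chromosome (cis / coupling).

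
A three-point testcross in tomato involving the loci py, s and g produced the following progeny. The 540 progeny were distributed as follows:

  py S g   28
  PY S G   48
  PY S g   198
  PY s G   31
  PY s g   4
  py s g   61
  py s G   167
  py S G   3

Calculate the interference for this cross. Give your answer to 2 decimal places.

0.51

The two most frequent reciprocal classes, py s G and PY S g, are the parental types, so the F1 was py s G / PY S g.
The two rarest classes, py S G and PY s g, are the double crossovers. Comparing them with the parentals, only the s allele has switched, so s is the middle locus and the order is py – s – g.
py–s: (59 + 7)/540 = 0.1222; s–g: (109 + 7)/540 = 0.2148.
Expected DCO frequency = 0.1222 × 0.2148 ≈ 0.02625; observed = 7/540 ≈ 0.01296.
Coefficient of coincidence = 0.01296/0.02625 ≈ 0.49; interference = 1 − 0.49 = 0.51.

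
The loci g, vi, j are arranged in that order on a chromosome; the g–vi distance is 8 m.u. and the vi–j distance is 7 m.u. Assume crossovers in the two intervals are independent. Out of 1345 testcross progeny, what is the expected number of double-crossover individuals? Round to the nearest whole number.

8

Map distances give recombination frequencies of 0.080 and 0.070 for the two intervals.
With no interference, expected double-crossover frequency = 0.080 × 0.070 = 0.00560.
Expected number = 0.00560 × 1345 = 7.53 ≈ 8.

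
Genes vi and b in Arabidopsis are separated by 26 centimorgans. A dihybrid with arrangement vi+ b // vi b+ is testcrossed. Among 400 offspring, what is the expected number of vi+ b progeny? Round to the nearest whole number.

148

A map distance of 26 centimorgans corresponds to a recombination frequency of 0.260.
The F1 is vi+ b / vi b+, so vi+ b is a parental gamete class with expected frequency (1 − r)/2 = 0.740/2 = 0.3700.
Expected number = 0.3700 × 400 = 148.00 ≈ 148.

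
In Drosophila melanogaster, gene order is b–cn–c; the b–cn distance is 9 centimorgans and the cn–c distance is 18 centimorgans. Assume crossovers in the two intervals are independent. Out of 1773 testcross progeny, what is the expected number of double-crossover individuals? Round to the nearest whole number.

29

Map distances give recombination frequencies of 0.090 and 0.180 for the two intervals.
With no interference, expected double-crossover frequency = 0.090 × 0.180 = 0.01620.
Expected number = 0.01620 × 1773 = 28.72 ≈ 29.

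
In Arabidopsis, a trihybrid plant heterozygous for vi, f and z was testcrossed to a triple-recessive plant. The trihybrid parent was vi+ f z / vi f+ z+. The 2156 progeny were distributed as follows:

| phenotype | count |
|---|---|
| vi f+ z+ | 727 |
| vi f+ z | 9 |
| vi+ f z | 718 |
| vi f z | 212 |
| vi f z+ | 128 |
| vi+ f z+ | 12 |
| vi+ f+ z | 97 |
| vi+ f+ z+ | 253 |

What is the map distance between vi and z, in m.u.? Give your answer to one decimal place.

The two rarest classes, vi+ f z+ and vi f+ z, are the double crossovers. Comparing them with the parentals, only the z allele has switched, so z is the middle locus and the order is f – z – vi.
Crossovers in the z–vi interval produce the single-crossover classes vi f z and vi+ f+ z+ (212 + 253 = 465) plus the double crossovers (21).
RF(z–vi) = (465 + 21) / 2156 = 486/2156 = 0.2254 → 22.5 m.u.

22.5 m.u.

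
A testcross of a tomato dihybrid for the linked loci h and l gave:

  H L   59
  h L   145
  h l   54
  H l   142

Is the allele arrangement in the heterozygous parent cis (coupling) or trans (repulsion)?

The two most frequent classes are H l (142) and h L (145); these are the parental (non-recombinant) types.
So the F1 carried H l on one chromosome and h L on the other — the recessive alleles are on opposite chromosomes (trans / repulsion).

trans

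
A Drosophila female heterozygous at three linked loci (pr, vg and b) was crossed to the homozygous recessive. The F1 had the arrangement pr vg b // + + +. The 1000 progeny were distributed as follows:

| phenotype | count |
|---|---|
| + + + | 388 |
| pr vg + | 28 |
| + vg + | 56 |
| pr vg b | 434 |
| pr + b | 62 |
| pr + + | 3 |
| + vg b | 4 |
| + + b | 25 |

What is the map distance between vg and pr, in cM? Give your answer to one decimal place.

The two rarest classes, + vg b and pr + +, are the double crossovers. Comparing them with the parentals, only the pr allele has switched, so pr is the middle locus and the order is vg – pr – b.
Crossovers in the vg–pr interval produce the single-crossover classes pr + b and + vg + (62 + 56 = 118) plus the double crossovers (7).
RF(vg–pr) = (118 + 7) / 1000 = 125/1000 = 0.1250 → 12.5 cM.

12.5 cM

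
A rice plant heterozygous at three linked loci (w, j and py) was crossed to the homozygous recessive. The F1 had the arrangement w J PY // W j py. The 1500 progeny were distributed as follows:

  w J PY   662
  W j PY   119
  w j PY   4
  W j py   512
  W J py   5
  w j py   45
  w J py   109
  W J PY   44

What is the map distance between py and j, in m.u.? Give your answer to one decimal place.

The two rarest classes, w j PY and W J py, are the double crossovers. Comparing them with the parentals, only the j allele has switched, so j is the middle locus and the order is w – j – py.
Crossovers in the j–py interval produce the single-crossover classes w J py and W j PY (109 + 119 = 228) plus the double crossovers (9).
RF(j–py) = (228 + 9) / 1500 = 237/1500 = 0.1580 → 15.8 m.u.

15.8 m.u.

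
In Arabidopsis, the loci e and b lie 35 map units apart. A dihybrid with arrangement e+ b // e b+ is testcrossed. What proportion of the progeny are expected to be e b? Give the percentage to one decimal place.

A map distance of 35 map units corresponds to a recombination frequency of 0.350.
The F1 is e+ b / e b+, so e b is a recombinant gamete class with expected frequency r/2 = 0.350/2 = 0.1750.
That is 0.1750 = 17.5% of the progeny.

17.5%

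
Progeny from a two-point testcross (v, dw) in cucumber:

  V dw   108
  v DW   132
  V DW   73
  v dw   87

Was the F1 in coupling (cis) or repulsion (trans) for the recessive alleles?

The two most frequent classes are V dw (108) and v DW (132); these are the parental (non-recombinant) types.
So the F1 carried V dw on one chromosome and v DW on the other — the recessive alleles are on opposite chromosomes (trans / repulsion).

trans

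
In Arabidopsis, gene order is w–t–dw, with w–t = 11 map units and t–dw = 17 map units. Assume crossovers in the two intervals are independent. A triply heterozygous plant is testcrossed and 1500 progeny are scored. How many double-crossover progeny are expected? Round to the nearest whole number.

Map distances give recombination frequencies of 0.110 and 0.170 for the two intervals.
With no interference, expected double-crossover frequency = 0.110 × 0.170 = 0.01870.
Expected number = 0.01870 × 1500 = 28.05 ≈ 28.

28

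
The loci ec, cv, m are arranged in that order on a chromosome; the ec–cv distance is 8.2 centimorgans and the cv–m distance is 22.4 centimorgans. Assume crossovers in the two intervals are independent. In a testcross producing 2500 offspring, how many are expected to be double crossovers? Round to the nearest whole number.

46

Map distances give recombination frequencies of 0.082 and 0.224 for the two intervals.
With no interference, expected double-crossover frequency = 0.082 × 0.224 = 0.01837.
Expected number = 0.01837 × 2500 = 45.92 ≈ 46.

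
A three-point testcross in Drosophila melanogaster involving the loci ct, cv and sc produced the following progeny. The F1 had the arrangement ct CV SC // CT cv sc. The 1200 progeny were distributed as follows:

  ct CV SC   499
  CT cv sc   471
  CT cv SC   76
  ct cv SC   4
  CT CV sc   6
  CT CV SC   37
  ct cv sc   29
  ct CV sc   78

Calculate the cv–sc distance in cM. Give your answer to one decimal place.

13.7 cM

The two rarest classes, ct cv SC and CT CV sc, are the double crossovers. Comparing them with the parentals, only the cv allele has switched, so cv is the middle locus and the order is ct – cv – sc.
Crossovers in the cv–sc interval produce the single-crossover classes ct CV sc and CT cv SC (78 + 76 = 154) plus the double crossovers (10).
RF(cv–sc) = (154 + 10) / 1200 = 164/1200 = 0.1367 → 13.7 cM.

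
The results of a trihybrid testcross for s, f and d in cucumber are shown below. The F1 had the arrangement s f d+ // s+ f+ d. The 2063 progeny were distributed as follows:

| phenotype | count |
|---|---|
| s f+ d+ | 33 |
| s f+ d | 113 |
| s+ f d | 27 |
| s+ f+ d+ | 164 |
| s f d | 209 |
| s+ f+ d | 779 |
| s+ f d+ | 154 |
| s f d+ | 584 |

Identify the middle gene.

f

The two rarest classes, s f+ d+ and s+ f d, are the double crossovers. Comparing them with the parentals, only the f allele has switched, so f is the middle locus and the order is s – f – d.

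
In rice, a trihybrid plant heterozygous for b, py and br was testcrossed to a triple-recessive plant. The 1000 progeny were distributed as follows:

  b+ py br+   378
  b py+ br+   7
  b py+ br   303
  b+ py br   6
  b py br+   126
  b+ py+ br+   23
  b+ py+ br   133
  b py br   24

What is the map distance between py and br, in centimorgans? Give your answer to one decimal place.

6.0 centimorgans

The two most frequent reciprocal classes, b+ py br+ and b py+ br, are the parental types, so the F1 was b+ py br+ / b py+ br.
The two rarest classes, b+ py br and b py+ br+, are the double crossovers. Comparing them with the parentals, only the br allele has switched, so br is the middle locus and the order is py – br – b.
Crossovers in the py–br interval produce the single-crossover classes b+ py+ br+ and b py br (23 + 24 = 47) plus the double crossovers (13).
RF(py–br) = (47 + 13) / 1000 = 60/1000 = 0.0600 → 6.0 centimorgans.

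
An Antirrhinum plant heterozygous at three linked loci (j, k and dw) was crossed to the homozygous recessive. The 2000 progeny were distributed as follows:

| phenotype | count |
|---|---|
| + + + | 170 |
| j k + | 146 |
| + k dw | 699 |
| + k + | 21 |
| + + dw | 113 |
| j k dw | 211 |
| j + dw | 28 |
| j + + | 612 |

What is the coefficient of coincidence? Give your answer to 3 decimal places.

0.740

The two most frequent reciprocal classes, + k dw and j + +, are the parental types, so the F1 was + k dw / j + +.
The two rarest classes, + k + and j + dw, are the double crossovers. Comparing them with the parentals, only the dw allele has switched, so dw is the middle locus and the order is k – dw – j.
k–dw: (259 + 49)/2000 = 0.1540; dw–j: (381 + 49)/2000 = 0.2150.
Expected DCO frequency = 0.1540 × 0.2150 ≈ 0.03311; observed = 49/2000 ≈ 0.02450.
Coefficient of coincidence = 0.02450/0.03311 ≈ 0.740.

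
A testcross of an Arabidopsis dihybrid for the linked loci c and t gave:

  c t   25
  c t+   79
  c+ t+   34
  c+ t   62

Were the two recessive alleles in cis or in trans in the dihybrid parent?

The two most frequent classes are c+ t (62) and c t+ (79); these are the parental (non-recombinant) types.
So the F1 carried c+ t on one chromosome and c t+ on the other — the recessive alleles are on opposite chromosomes (trans / repulsion).

trans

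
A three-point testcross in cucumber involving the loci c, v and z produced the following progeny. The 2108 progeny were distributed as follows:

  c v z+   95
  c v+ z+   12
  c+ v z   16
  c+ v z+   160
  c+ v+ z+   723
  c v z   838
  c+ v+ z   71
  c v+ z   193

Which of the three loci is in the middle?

c

The two most frequent reciprocal classes, c v z and c+ v+ z+, are the parental types, so the F1 was c v z / c+ v+ z+.
The two rarest classes, c+ v z and c v+ z+, are the double crossovers. Comparing them with the parentals, only the c allele has switched, so c is the middle locus and the order is z – c – v.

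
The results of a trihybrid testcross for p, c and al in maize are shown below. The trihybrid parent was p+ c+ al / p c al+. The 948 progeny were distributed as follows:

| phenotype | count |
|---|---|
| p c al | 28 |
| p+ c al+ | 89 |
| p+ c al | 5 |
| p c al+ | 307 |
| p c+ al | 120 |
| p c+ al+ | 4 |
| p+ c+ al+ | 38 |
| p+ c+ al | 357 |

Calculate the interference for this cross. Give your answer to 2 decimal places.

The two rarest classes, p+ c al and p c+ al+, are the double crossovers. Comparing them with the parentals, only the c allele has switched, so c is the middle locus and the order is al – c – p.
al–c: (66 + 9)/948 = 0.0791; c–p: (209 + 9)/948 = 0.2300.
Expected DCO frequency = 0.0791 × 0.2300 ≈ 0.01819; observed = 9/948 ≈ 0.00949.
Coefficient of coincidence = 0.00949/0.01819 ≈ 0.52; interference = 1 − 0.52 = 0.48.

0.48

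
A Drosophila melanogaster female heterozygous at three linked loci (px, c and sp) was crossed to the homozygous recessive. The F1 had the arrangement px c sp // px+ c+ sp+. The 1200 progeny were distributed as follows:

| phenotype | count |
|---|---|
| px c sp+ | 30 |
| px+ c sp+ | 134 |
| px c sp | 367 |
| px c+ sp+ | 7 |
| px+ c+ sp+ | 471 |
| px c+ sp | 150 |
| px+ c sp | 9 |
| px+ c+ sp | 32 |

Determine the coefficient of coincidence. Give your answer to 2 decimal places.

The two rarest classes, px+ c sp and px c+ sp+, are the double crossovers. Comparing them with the parentals, only the px allele has switched, so px is the middle locus and the order is c – px – sp.
c–px: (284 + 16)/1200 = 0.2500; px–sp: (62 + 16)/1200 = 0.0650.
Expected DCO frequency = 0.2500 × 0.0650 ≈ 0.01625; observed = 16/1200 ≈ 0.01333.
Coefficient of coincidence = 0.01333/0.01625 ≈ 0.82.

0.82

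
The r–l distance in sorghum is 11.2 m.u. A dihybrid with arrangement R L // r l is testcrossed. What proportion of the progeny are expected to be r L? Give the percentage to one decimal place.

A map distance of 11.2 m.u. corresponds to a recombination frequency of 0.112.
The F1 is R L / r l, so r L is a recombinant gamete class with expected frequency r/2 = 0.112/2 = 0.0560.
That is 0.0560 = 5.6% of the progeny.

5.6%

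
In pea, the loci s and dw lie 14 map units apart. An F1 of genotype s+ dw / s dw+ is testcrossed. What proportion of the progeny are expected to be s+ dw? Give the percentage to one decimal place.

43.0%

A map distance of 14 map units corresponds to a recombination frequency of 0.140.
The F1 is s+ dw / s dw+, so s+ dw is a parental gamete class with expected frequency (1 − r)/2 = 0.860/2 = 0.4300.
That is 0.4300 = 43.0% of the progeny.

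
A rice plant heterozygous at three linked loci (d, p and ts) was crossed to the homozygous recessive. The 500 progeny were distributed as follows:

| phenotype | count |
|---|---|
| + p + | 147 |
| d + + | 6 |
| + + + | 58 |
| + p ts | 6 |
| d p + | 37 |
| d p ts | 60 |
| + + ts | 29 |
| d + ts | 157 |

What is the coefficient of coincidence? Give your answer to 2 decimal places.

0.59

The two most frequent reciprocal classes, + p + and d + ts, are the parental types, so the F1 was + p + / d + ts.
The two rarest classes, + p ts and d + +, are the double crossovers. Comparing them with the parentals, only the ts allele has switched, so ts is the middle locus and the order is p – ts – d.
p–ts: (118 + 12)/500 = 0.2600; ts–d: (66 + 12)/500 = 0.1560.
Expected DCO frequency = 0.2600 × 0.1560 ≈ 0.04056; observed = 12/500 ≈ 0.02400.
Coefficient of coincidence = 0.02400/0.04056 ≈ 0.59.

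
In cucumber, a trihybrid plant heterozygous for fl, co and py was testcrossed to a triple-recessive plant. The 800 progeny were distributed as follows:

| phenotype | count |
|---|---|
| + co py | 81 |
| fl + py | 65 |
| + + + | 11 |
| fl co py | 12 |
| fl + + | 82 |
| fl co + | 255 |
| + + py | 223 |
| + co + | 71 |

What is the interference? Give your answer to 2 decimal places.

0.38

The two most frequent reciprocal classes, fl co + and + + py, are the parental types, so the F1 was fl co + / + + py.
The two rarest classes, fl co py and + + +, are the double crossovers. Comparing them with the parentals, only the py allele has switched, so py is the middle locus and the order is co – py – fl.
co–py: (163 + 23)/800 = 0.2325; py–fl: (136 + 23)/800 = 0.1988.
Expected DCO frequency = 0.2325 × 0.1988 ≈ 0.04622; observed = 23/800 ≈ 0.02875.
Coefficient of coincidence = 0.02875/0.04622 ≈ 0.62; interference = 1 − 0.62 = 0.38.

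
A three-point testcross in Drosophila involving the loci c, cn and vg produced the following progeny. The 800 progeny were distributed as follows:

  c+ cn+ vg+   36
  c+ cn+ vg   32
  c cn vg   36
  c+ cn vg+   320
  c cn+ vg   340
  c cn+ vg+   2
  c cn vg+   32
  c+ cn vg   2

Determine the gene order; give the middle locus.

vg

The two most frequent reciprocal classes, c cn+ vg and c+ cn vg+, are the parental types, so the F1 was c cn+ vg / c+ cn vg+.
The two rarest classes, c cn+ vg+ and c+ cn vg, are the double crossovers. Comparing them with the parentals, only the vg allele has switched, so vg is the middle locus and the order is c – vg – cn.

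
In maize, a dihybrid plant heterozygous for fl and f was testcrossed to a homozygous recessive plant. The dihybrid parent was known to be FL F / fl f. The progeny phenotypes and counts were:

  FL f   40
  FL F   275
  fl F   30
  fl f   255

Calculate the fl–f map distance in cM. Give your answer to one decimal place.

11.7 cM

The recombinant classes are FL f and fl F: 40 + 30 = 70.
Recombination frequency = 70/600 = 0.1167 ≈ 11.7%, i.e. 11.7 cM.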